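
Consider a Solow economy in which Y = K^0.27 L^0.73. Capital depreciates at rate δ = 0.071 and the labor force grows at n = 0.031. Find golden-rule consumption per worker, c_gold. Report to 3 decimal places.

Capital per worker breaks even when investment replaces (n + δ)·k; here n + δ = 0.102.
Maximizing c = f(k) − (n+δ)·k gives f'(k) = n+δ, i.e. 0.27·k^(0.27−1) = 0.102, so k_gold = (0.27/0.102)^(1/0.73) ≈ 3.7943.
y_gold = 3.7943^0.27 ≈ 1.4334.
c_gold = y_gold − (n+δ)·k_gold = 1.4334 − 0.102·3.7943 ≈ 1.0464.

c_gold ≈ 1.046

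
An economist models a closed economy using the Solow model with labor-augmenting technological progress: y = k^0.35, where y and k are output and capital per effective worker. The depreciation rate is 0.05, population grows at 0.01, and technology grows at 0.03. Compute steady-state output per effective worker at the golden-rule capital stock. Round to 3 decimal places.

Capital per effective worker breaks even when investment replaces (n + g + δ)·k; here n + g + δ = 0.09.
Golden rule sets MPK = n+g+δ: 0.35·k^(0.35−1) = 0.09, so k_gold = (0.35/0.09)^(1/0.65) ≈ 8.0802.
Output: y_gold = k_gold^0.35 = 8.0802^0.35 ≈ 2.0778.

y_gold ≈ 2.078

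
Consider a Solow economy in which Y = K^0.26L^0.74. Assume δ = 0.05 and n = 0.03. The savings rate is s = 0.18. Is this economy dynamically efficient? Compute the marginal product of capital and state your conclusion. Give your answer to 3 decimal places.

dynamically efficient; MPK ≈ 0.116

The effective depreciation rate is n + δ = 0.03 + 0.05 = 0.08.
Steady-state k*: s·k^0.26 = 0.08·k gives k* = (0.18/0.08)^(1/0.74) ≈ 2.9917.
MPK = 0.26·2.9917^(-0.74) ≈ 0.1156.
MPK > n+δ = 0.08, so the economy is dynamically efficient (under-saving).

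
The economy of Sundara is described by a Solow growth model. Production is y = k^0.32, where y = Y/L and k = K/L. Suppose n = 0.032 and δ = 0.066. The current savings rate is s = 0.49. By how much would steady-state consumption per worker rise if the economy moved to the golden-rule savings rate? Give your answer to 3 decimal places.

Break-even investment rate: n + δ = 0.032 + 0.066 = 0.098.
Current steady state (s = 0.49): k* = (0.49/0.098)^(1/0.68) ≈ 10.6634, y* = 10.6634^0.32 ≈ 2.1327, c* = (1−0.49)·2.1327 ≈ 1.0877.
Setting f'(k) = n+δ gives 0.32·k^(0.32−1) = 0.098, hence k_gold = (0.32/0.098)^(1/0.68) ≈ 5.6986.
y_gold = 5.6986^0.32 ≈ 1.7452, c_gold = y_gold − 0.098·k_gold ≈ 1.1867.
Gain: Δc = 1.1867 − 1.0877 ≈ 0.0991.

Δc ≈ 0.099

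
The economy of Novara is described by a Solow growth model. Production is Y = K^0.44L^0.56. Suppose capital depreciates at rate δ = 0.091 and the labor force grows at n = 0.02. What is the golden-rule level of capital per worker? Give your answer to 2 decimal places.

Capital per worker breaks even when investment replaces (n + δ)·k; here n + δ = 0.111.
At the golden rule the marginal product of capital equals n+δ: 0.44·k^(0.44−1) = 0.111. Solving, k_gold = (0.44/0.111)^(1/0.56) ≈ 11.6974.

k_gold ≈ 11.70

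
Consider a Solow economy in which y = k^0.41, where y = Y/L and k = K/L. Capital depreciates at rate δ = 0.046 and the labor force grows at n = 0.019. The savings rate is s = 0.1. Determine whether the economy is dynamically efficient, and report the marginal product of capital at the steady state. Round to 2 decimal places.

The effective depreciation rate is n + δ = 0.019 + 0.046 = 0.065.
Steady-state k*: s·k^0.41 = 0.065·k gives k* = (0.1/0.065)^(1/0.59) ≈ 2.0754.
MPK = 0.41·2.0754^(-0.59) ≈ 0.2665.
MPK > n+δ = 0.065, so the economy is dynamically efficient (under-saving).

dynamically efficient; MPK ≈ 0.27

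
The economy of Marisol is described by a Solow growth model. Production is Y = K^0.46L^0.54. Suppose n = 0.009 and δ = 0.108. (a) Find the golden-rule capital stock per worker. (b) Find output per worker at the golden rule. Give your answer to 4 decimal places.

(a) k_gold ≈ 12.6200; (b) y_gold ≈ 3.2099

Break-even investment rate: n + δ = 0.009 + 0.108 = 0.117.
Maximizing c = f(k) − (n+δ)·k gives f'(k) = n+δ, i.e. 0.46·k^(0.46−1) = 0.117, so k_gold = (0.46/0.117)^(1/0.54) ≈ 12.6200.
y_gold = 12.6200^0.46 ≈ 3.2099.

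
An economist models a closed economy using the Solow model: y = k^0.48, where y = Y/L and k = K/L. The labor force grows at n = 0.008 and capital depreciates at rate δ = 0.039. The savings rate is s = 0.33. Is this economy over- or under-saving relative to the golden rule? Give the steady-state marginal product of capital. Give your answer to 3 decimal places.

under-saving; MPK ≈ 0.068

The effective depreciation rate is n + δ = 0.008 + 0.039 = 0.047.
Steady-state k*: s·k^0.48 = 0.047·k gives k* = (0.33/0.047)^(1/0.52) ≈ 42.4349.
MPK = 0.48·42.4349^(-0.52) ≈ 0.0684.
MPK > n+δ = 0.047, so the economy is dynamically efficient (under-saving).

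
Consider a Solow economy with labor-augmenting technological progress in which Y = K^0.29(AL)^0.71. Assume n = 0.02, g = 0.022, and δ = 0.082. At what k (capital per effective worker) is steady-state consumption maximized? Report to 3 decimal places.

k_gold ≈ 3.309

The effective depreciation rate is n + g + δ = 0.02 + 0.022 + 0.082 = 0.124.
Maximizing c = f(k) − (n+g+δ)·k gives f'(k) = n+g+δ, i.e. 0.29·k^(0.29−1) = 0.124, so k_gold = (0.29/0.124)^(1/0.71) ≈ 3.3089.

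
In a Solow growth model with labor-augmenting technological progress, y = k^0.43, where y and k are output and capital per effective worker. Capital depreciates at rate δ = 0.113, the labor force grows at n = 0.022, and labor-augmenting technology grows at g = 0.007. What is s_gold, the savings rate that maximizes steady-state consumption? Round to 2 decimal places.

n + g + δ = 0.022 + 0.007 + 0.113 = 0.142.
At the golden rule MPK = n+g+δ, and in any Cobb-Douglas steady state s = (n+g+δ)·k/y = MPK·k/y = capital's share 0.43.

s_gold = 0.43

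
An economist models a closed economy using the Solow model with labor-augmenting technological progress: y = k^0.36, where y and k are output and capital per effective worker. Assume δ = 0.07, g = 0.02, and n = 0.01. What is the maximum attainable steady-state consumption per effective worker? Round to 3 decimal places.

c_gold ≈ 1.316

The effective depreciation rate is n + g + δ = 0.01 + 0.02 + 0.07 = 0.1.
Golden rule sets MPK = n+g+δ: 0.36·k^(0.36−1) = 0.1, so k_gold = (0.36/0.1)^(1/0.64) ≈ 7.3998.
y_gold = 7.3998^0.36 ≈ 2.0555.
c_gold = y_gold − (n+g+δ)·k_gold = 2.0555 − 0.1·7.3998 ≈ 1.3155.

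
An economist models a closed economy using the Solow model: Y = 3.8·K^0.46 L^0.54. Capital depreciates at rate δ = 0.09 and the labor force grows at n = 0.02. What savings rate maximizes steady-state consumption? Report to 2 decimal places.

s_gold = 0.46

Break-even investment rate: n + δ = 0.02 + 0.09 = 0.11.
At the golden rule MPK = n+δ, and in any Cobb-Douglas steady state s = (n+δ)·k/y = MPK·k/y = capital's share 0.46.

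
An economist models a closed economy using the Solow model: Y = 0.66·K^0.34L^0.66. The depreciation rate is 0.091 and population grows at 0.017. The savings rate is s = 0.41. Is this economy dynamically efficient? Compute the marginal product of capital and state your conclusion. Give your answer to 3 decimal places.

Capital per worker breaks even when investment replaces (n + δ)·k; here n + δ = 0.108.
Steady-state k*: s·A·k^0.34 = 0.108·k gives k* = (0.41·0.66/0.108)^(1/0.66) ≈ 4.0216.
MPK = 0.34·0.66·4.0216^(-0.66) ≈ 0.0896.
MPK < n+δ = 0.108, so the economy is dynamically inefficient (over-saving).

dynamically inefficient; MPK ≈ 0.090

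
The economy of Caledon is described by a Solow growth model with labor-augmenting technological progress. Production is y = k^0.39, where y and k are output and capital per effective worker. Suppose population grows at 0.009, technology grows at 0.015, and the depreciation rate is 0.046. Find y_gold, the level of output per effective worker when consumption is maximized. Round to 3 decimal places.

Capital per effective worker breaks even when investment replaces (n + g + δ)·k; here n + g + δ = 0.07.
At the golden rule the marginal product of capital equals n+g+δ: 0.39·k^(0.39−1) = 0.07. Solving, k_gold = (0.39/0.07)^(1/0.61) ≈ 16.7069.
Output: y_gold = k_gold^0.39 = 16.7069^0.39 ≈ 2.9987.

y_gold ≈ 2.999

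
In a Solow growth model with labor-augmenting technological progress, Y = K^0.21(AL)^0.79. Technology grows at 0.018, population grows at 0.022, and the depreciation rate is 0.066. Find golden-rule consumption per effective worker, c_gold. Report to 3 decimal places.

c_gold ≈ 0.947

Break-even investment rate: n + g + δ = 0.022 + 0.018 + 0.066 = 0.106.
Golden rule sets MPK = n+g+δ: 0.21·k^(0.21−1) = 0.106, so k_gold = (0.21/0.106)^(1/0.79) ≈ 2.3760.
y_gold = 2.3760^0.21 ≈ 1.1993.
c_gold = y_gold − (n+g+δ)·k_gold = 1.1993 − 0.106·2.3760 ≈ 0.9474.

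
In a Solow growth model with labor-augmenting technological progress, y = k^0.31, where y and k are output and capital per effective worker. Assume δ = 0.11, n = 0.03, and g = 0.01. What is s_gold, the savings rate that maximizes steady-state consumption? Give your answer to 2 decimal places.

s_gold = 0.31

Break-even investment rate: n + g + δ = 0.03 + 0.01 + 0.11 = 0.15.
At the golden rule MPK = n+g+δ, and in any Cobb-Douglas steady state s = (n+g+δ)·k/y = MPK·k/y = capital's share 0.31.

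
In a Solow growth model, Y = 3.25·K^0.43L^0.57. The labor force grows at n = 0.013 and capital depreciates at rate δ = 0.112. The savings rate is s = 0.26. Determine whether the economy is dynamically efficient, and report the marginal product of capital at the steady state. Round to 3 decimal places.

dynamically efficient; MPK ≈ 0.207

Capital per worker breaks even when investment replaces (n + δ)·k; here n + δ = 0.125.
Steady-state k*: s·A·k^0.43 = 0.125·k gives k* = (0.26·3.25/0.125)^(1/0.57) ≈ 28.5790.
MPK = 0.43·3.25·28.5790^(-0.57) ≈ 0.2067.
MPK > n+δ = 0.125, so the economy is dynamically efficient (under-saving).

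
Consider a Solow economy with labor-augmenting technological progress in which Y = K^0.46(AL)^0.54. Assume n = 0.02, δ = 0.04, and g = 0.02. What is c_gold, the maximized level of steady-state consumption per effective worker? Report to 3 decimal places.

c_gold ≈ 2.396

Capital per effective worker breaks even when investment replaces (n + g + δ)·k; here n + g + δ = 0.08.
Setting f'(k) = n+g+δ gives 0.46·k^(0.46−1) = 0.08, hence k_gold = (0.46/0.08)^(1/0.54) ≈ 25.5148.
y_gold = 25.5148^0.46 ≈ 4.4374.
c_gold = y_gold − (n+g+δ)·k_gold = 4.4374 − 0.08·25.5148 ≈ 2.3962.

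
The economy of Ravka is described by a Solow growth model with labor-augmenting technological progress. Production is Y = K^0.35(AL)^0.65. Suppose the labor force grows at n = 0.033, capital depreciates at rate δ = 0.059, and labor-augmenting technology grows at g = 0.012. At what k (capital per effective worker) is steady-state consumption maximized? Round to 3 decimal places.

Break-even investment rate: n + g + δ = 0.033 + 0.012 + 0.059 = 0.104.
Golden rule sets MPK = n+g+δ: 0.35·k^(0.35−1) = 0.104, so k_gold = (0.35/0.104)^(1/0.65) ≈ 6.4688.

k_gold ≈ 6.469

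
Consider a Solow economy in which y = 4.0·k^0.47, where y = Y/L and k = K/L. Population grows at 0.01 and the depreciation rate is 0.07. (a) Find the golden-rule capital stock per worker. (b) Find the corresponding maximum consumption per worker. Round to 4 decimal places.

Capital per worker breaks even when investment replaces (n + δ)·k; here n + δ = 0.08.
At the golden rule the marginal product of capital equals n+δ: 0.47·4.0·k^(0.47−1) = 0.08. Solving, k_gold = (0.47·4.0/0.08)^(1/0.53) ≈ 386.2963.
y_gold = 4.0·386.2963^0.47 ≈ 65.7526; c_gold = y_gold − 0.08·k_gold ≈ 34.8489.

(a) k_gold ≈ 386.2963; (b) c_gold ≈ 34.8489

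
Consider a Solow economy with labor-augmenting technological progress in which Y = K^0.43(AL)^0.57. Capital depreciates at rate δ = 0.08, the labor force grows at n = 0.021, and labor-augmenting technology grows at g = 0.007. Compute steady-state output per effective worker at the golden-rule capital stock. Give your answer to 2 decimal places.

y_gold ≈ 2.84

Break-even investment rate: n + g + δ = 0.021 + 0.007 + 0.08 = 0.108.
At the golden rule the marginal product of capital equals n+g+δ: 0.43·k^(0.43−1) = 0.108. Solving, k_gold = (0.43/0.108)^(1/0.57) ≈ 11.2904.
Output: y_gold = k_gold^0.43 = 11.2904^0.43 ≈ 2.8357.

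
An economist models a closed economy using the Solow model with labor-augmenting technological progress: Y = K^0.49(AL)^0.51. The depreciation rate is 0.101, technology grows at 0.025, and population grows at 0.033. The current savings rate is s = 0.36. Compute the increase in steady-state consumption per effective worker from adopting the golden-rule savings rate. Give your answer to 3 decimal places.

The effective depreciation rate is n + g + δ = 0.033 + 0.025 + 0.101 = 0.159.
Current steady state (s = 0.36): k* = (0.36/0.159)^(1/0.51) ≈ 4.9647, y* = 4.9647^0.49 ≈ 2.1927, c* = (1−0.36)·2.1927 ≈ 1.4034.
Setting f'(k) = n+g+δ gives 0.49·k^(0.49−1) = 0.159, hence k_gold = (0.49/0.159)^(1/0.51) ≈ 9.0872.
y_gold = 9.0872^0.49 ≈ 2.9487, c_gold = y_gold − 0.159·k_gold ≈ 1.5038.
Gain: Δc = 1.5038 − 1.4034 ≈ 0.1005.

Δc ≈ 0.100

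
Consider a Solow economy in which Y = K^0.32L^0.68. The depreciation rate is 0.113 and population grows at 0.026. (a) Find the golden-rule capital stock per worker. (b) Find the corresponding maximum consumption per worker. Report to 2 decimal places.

Capital per worker breaks even when investment replaces (n + δ)·k; here n + δ = 0.139.
Maximizing c = f(k) − (n+δ)·k gives f'(k) = n+δ, i.e. 0.32·k^(0.32−1) = 0.139, so k_gold = (0.32/0.139)^(1/0.68) ≈ 3.4084.
y_gold = 3.4084^0.32 ≈ 1.4805; c_gold = y_gold − 0.139·k_gold ≈ 1.0068.

(a) k_gold ≈ 3.41; (b) c_gold ≈ 1.01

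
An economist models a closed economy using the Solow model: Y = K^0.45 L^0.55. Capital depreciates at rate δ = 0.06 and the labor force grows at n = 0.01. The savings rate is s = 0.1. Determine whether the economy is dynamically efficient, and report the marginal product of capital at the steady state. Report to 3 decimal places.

n + δ = 0.01 + 0.06 = 0.07.
Steady-state k*: s·k^0.45 = 0.07·k gives k* = (0.1/0.07)^(1/0.55) ≈ 1.9127.
MPK = 0.45·1.9127^(-0.55) ≈ 0.3150.
MPK > n+δ = 0.07, so the economy is dynamically efficient (under-saving).

dynamically efficient; MPK ≈ 0.315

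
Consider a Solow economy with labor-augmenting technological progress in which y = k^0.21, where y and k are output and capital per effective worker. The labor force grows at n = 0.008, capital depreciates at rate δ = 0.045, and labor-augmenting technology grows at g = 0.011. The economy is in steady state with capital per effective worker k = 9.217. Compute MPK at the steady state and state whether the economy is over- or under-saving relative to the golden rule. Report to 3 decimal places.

n + g + δ = 0.008 + 0.011 + 0.045 = 0.064.
MPK = 0.21·k^(0.21−1) = 0.21·9.217^(-0.79) ≈ 0.0363.
MPK < 0.064, so the economy is dynamically inefficient (over-saving).

over-saving; MPK ≈ 0.036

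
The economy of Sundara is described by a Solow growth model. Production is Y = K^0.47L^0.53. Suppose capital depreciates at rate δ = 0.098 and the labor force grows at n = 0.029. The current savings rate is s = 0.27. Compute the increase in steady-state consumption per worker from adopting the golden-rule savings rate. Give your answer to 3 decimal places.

Δc ≈ 0.266

Break-even investment rate: n + δ = 0.029 + 0.098 = 0.127.
Current steady state (s = 0.27): k* = (0.27/0.127)^(1/0.53) ≈ 4.1499, y* = 4.1499^0.47 ≈ 1.9520, c* = (1−0.27)·1.9520 ≈ 1.4250.
At the golden rule the marginal product of capital equals n+δ: 0.47·k^(0.47−1) = 0.127. Solving, k_gold = (0.47/0.127)^(1/0.53) ≈ 11.8101.
y_gold = 11.8101^0.47 ≈ 3.1912, c_gold = y_gold − 0.127·k_gold ≈ 1.6914.
Gain: Δc = 1.6914 − 1.4250 ≈ 0.2664.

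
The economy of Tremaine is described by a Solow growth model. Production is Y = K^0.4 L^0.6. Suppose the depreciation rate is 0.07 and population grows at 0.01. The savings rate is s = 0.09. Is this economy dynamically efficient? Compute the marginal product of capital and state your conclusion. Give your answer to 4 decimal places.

dynamically efficient; MPK ≈ 0.3556

The effective depreciation rate is n + δ = 0.01 + 0.07 = 0.08.
Steady-state k*: s·k^0.4 = 0.08·k gives k* = (0.09/0.08)^(1/0.6) ≈ 1.2169.
MPK = 0.4·1.2169^(-0.6) ≈ 0.3556.
MPK > n+δ = 0.08, so the economy is dynamically efficient (under-saving).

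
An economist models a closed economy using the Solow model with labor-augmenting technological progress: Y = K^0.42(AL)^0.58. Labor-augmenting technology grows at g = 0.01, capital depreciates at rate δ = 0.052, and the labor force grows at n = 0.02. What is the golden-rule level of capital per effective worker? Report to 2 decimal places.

The effective depreciation rate is n + g + δ = 0.02 + 0.01 + 0.052 = 0.082.
Golden rule sets MPK = n+g+δ: 0.42·k^(0.42−1) = 0.082, so k_gold = (0.42/0.082)^(1/0.58) ≈ 16.7172.

k_gold ≈ 16.72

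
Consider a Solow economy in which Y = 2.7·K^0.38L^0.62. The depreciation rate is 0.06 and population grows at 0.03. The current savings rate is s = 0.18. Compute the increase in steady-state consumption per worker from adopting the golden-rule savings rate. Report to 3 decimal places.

Δc ≈ 1.215

Capital per worker breaks even when investment replaces (n + δ)·k; here n + δ = 0.09.
Current steady state (s = 0.18): k* = (0.18·2.7/0.09)^(1/0.62) ≈ 15.1803, y* = 2.7·15.1803^0.38 ≈ 7.5901, c* = (1−0.18)·7.5901 ≈ 6.2239.
At the golden rule the marginal product of capital equals n+δ: 0.38·2.7·k^(0.38−1) = 0.09. Solving, k_gold = (0.38·2.7/0.09)^(1/0.62) ≈ 50.6623.
y_gold = 2.7·50.6623^0.38 ≈ 11.9990, c_gold = y_gold − 0.09·k_gold ≈ 7.4394.
Gain: Δc = 7.4394 − 6.2239 ≈ 1.2154.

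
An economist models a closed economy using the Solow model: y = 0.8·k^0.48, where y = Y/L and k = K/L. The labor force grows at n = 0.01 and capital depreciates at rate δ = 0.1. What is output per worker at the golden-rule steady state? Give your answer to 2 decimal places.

The effective depreciation rate is n + δ = 0.01 + 0.1 = 0.11.
At the golden rule the marginal product of capital equals n+δ: 0.48·0.8·k^(0.48−1) = 0.11. Solving, k_gold = (0.48·0.8/0.11)^(1/0.52) ≈ 11.0691.
Output: y_gold = 0.8·k_gold^0.48 = 0.8·11.0691^0.48 ≈ 2.5367.

y_gold ≈ 2.54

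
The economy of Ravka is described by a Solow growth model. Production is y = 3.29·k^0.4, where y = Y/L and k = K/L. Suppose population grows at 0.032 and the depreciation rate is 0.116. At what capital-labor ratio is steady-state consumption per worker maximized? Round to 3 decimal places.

k_gold ≈ 38.164

The effective depreciation rate is n + δ = 0.032 + 0.116 = 0.148.
At the golden rule the marginal product of capital equals n+δ: 0.4·3.29·k^(0.4−1) = 0.148. Solving, k_gold = (0.4·3.29/0.148)^(1/0.6) ≈ 38.1643.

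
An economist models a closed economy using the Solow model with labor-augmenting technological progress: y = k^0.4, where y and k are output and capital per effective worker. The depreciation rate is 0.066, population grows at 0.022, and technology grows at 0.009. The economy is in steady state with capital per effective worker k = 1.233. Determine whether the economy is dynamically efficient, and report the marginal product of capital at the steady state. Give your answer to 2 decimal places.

dynamically efficient; MPK ≈ 0.35

The effective depreciation rate is n + g + δ = 0.022 + 0.009 + 0.066 = 0.097.
MPK = 0.4·k^(0.4−1) = 0.4·1.233^(-0.6) ≈ 0.3528.
MPK > 0.097, so the economy is dynamically efficient (under-saving).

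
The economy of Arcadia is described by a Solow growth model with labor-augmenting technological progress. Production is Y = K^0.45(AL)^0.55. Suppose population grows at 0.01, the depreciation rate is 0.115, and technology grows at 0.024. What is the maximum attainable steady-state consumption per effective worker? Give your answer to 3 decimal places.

c_gold ≈ 1.359

Break-even investment rate: n + g + δ = 0.01 + 0.024 + 0.115 = 0.149.
At the golden rule the marginal product of capital equals n+g+δ: 0.45·k^(0.45−1) = 0.149. Solving, k_gold = (0.45/0.149)^(1/0.55) ≈ 7.4606.
y_gold = 7.4606^0.45 ≈ 2.4703.
c_gold = y_gold − (n+g+δ)·k_gold = 2.4703 − 0.149·7.4606 ≈ 1.3587.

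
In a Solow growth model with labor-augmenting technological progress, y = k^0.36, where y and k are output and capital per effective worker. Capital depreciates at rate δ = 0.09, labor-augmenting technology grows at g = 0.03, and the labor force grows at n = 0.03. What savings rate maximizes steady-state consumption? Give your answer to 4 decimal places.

s_gold = 0.3600

n + g + δ = 0.03 + 0.03 + 0.09 = 0.15.
At the golden rule MPK = n+g+δ, and in any Cobb-Douglas steady state s = (n+g+δ)·k/y = MPK·k/y = capital's share 0.36.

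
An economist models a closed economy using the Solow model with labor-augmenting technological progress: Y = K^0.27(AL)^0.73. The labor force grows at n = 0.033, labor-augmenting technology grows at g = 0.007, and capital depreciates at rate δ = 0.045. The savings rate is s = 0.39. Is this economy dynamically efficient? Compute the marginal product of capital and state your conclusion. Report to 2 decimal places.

Capital per effective worker breaks even when investment replaces (n + g + δ)·k; here n + g + δ = 0.085.
Steady-state k*: s·k^0.27 = 0.085·k gives k* = (0.39/0.085)^(1/0.73) ≈ 8.0605.
MPK = 0.27·8.0605^(-0.73) ≈ 0.0588.
MPK < n+g+δ = 0.085, so the economy is dynamically inefficient (over-saving).

dynamically inefficient; MPK ≈ 0.06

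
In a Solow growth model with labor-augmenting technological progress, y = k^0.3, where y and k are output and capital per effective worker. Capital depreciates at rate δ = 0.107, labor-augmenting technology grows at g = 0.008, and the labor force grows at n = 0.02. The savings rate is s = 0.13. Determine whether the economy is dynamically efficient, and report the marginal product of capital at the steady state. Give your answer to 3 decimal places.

dynamically efficient; MPK ≈ 0.312

Capital per effective worker breaks even when investment replaces (n + g + δ)·k; here n + g + δ = 0.135.
Steady-state k*: s·k^0.3 = 0.135·k gives k* = (0.13/0.135)^(1/0.7) ≈ 0.9475.
MPK = 0.3·0.9475^(-0.7) ≈ 0.3115.
MPK > n+g+δ = 0.135, so the economy is dynamically efficient (under-saving).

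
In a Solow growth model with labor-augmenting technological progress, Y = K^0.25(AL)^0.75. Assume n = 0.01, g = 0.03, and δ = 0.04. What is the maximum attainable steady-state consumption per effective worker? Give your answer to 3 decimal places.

The effective depreciation rate is n + g + δ = 0.01 + 0.03 + 0.04 = 0.08.
Maximizing c = f(k) − (n+g+δ)·k gives f'(k) = n+g+δ, i.e. 0.25·k^(0.25−1) = 0.08, so k_gold = (0.25/0.08)^(1/0.75) ≈ 4.5688.
y_gold = 4.5688^0.25 ≈ 1.4620.
c_gold = y_gold − (n+g+δ)·k_gold = 1.4620 − 0.08·4.5688 ≈ 1.0965.

c_gold ≈ 1.097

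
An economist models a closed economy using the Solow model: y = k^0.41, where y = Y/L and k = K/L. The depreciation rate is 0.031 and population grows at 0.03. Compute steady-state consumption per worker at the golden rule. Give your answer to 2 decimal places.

c_gold ≈ 2.22

Capital per worker breaks even when investment replaces (n + δ)·k; here n + δ = 0.061.
Setting f'(k) = n+δ gives 0.41·k^(0.41−1) = 0.061, hence k_gold = (0.41/0.061)^(1/0.59) ≈ 25.2618.
y_gold = 25.2618^0.41 ≈ 3.7585.
c_gold = y_gold − (n+δ)·k_gold = 3.7585 − 0.061·25.2618 ≈ 2.2175.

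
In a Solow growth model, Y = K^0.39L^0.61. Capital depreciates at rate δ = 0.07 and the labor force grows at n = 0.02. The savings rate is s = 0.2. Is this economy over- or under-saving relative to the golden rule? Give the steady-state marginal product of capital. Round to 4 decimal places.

Break-even investment rate: n + δ = 0.02 + 0.07 = 0.09.
Steady-state k*: s·k^0.39 = 0.09·k gives k* = (0.2/0.09)^(1/0.61) ≈ 3.7026.
MPK = 0.39·3.7026^(-0.61) ≈ 0.1755.
MPK > n+δ = 0.09, so the economy is dynamically efficient (under-saving).

under-saving; MPK ≈ 0.1755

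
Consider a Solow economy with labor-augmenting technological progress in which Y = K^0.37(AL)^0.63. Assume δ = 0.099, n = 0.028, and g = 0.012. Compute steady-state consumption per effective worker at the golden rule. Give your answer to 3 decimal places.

c_gold ≈ 1.120

The effective depreciation rate is n + g + δ = 0.028 + 0.012 + 0.099 = 0.139.
At the golden rule the marginal product of capital equals n+g+δ: 0.37·k^(0.37−1) = 0.139. Solving, k_gold = (0.37/0.139)^(1/0.63) ≈ 4.7304.
y_gold = 4.7304^0.37 ≈ 1.7771.
c_gold = y_gold − (n+g+δ)·k_gold = 1.7771 − 0.139·4.7304 ≈ 1.1196.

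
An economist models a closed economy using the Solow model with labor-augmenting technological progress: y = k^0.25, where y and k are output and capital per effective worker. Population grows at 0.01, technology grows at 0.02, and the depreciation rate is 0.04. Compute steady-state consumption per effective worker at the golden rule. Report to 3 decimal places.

n + g + δ = 0.01 + 0.02 + 0.04 = 0.07.
Golden rule sets MPK = n+g+δ: 0.25·k^(0.25−1) = 0.07, so k_gold = (0.25/0.07)^(1/0.75) ≈ 5.4591.
y_gold = 5.4591^0.25 ≈ 1.5286.
c_gold = y_gold − (n+g+δ)·k_gold = 1.5286 − 0.07·5.4591 ≈ 1.1464.

c_gold ≈ 1.146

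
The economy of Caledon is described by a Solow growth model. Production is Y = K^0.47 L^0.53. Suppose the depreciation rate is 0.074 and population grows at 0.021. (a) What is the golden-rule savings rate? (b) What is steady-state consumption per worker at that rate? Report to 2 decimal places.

Break-even investment rate: n + δ = 0.021 + 0.074 = 0.095.
For Cobb-Douglas, s_gold equals capital's share: s_gold = 0.47.
Golden rule sets MPK = n+δ: 0.47·k^(0.47−1) = 0.095, so k_gold = (0.47/0.095)^(1/0.53) ≈ 20.4240.
y_gold = 20.4240^0.47 ≈ 4.1282; c_gold = (1−0.47)·y_gold ≈ 2.1880.

(a) s_gold = 0.47; (b) c_gold ≈ 2.19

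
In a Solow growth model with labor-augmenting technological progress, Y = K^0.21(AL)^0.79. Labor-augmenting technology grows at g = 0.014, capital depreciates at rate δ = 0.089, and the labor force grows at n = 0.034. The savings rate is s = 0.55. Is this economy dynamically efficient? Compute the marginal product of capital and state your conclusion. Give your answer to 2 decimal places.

dynamically inefficient; MPK ≈ 0.05

Break-even investment rate: n + g + δ = 0.034 + 0.014 + 0.089 = 0.137.
Steady-state k*: s·k^0.21 = 0.137·k gives k* = (0.55/0.137)^(1/0.79) ≈ 5.8090.
MPK = 0.21·5.8090^(-0.79) ≈ 0.0523.
MPK < n+g+δ = 0.137, so the economy is dynamically inefficient (over-saving).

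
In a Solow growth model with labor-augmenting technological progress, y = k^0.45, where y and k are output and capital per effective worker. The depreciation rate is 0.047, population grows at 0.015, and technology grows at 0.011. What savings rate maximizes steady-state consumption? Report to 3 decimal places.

s_gold = 0.450

Capital per effective worker breaks even when investment replaces (n + g + δ)·k; here n + g + δ = 0.073.
At the golden rule MPK = n+g+δ, and in any Cobb-Douglas steady state s = (n+g+δ)·k/y = MPK·k/y = capital's share 0.45.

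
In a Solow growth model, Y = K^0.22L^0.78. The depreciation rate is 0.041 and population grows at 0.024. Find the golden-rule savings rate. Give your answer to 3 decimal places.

s_gold = 0.220

Break-even investment rate: n + δ = 0.024 + 0.041 = 0.065.
At the golden rule MPK = n+δ, and in any Cobb-Douglas steady state s = (n+δ)·k/y = MPK·k/y = capital's share 0.22.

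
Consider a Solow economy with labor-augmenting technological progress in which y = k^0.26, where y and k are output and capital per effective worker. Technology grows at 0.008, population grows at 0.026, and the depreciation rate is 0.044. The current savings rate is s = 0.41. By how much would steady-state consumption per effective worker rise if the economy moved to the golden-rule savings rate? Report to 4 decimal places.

n + g + δ = 0.026 + 0.008 + 0.044 = 0.078.
Current steady state (s = 0.41): k* = (0.41/0.078)^(1/0.74) ≈ 9.4168, y* = 9.4168^0.26 ≈ 1.7915, c* = (1−0.41)·1.7915 ≈ 1.0570.
Golden rule sets MPK = n+g+δ: 0.26·k^(0.26−1) = 0.078, so k_gold = (0.26/0.078)^(1/0.74) ≈ 5.0885.
y_gold = 5.0885^0.26 ≈ 1.5266, c_gold = y_gold − 0.078·k_gold ≈ 1.1297.
Gain: Δc = 1.1297 − 1.0570 ≈ 0.0727.

Δc ≈ 0.0727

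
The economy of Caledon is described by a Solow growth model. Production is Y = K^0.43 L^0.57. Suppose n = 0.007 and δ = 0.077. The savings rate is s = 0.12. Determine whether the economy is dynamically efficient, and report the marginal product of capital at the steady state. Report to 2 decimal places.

Capital per worker breaks even when investment replaces (n + δ)·k; here n + δ = 0.084.
Steady-state k*: s·k^0.43 = 0.084·k gives k* = (0.12/0.084)^(1/0.57) ≈ 1.8696.
MPK = 0.43·1.8696^(-0.57) ≈ 0.3010.
MPK > n+δ = 0.084, so the economy is dynamically efficient (under-saving).

dynamically efficient; MPK ≈ 0.30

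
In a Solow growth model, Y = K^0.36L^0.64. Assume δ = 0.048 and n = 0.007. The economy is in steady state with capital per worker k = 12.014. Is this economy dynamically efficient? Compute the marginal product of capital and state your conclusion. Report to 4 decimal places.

dynamically efficient; MPK ≈ 0.0733

The effective depreciation rate is n + δ = 0.007 + 0.048 = 0.055.
MPK = 0.36·k^(0.36−1) = 0.36·12.014^(-0.64) ≈ 0.0733.
MPK > 0.055, so the economy is dynamically efficient (under-saving).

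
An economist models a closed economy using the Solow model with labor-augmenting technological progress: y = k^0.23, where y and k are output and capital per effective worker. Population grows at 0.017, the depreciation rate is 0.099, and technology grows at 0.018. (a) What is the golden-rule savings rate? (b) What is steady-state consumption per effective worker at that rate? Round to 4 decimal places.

The effective depreciation rate is n + g + δ = 0.017 + 0.018 + 0.099 = 0.134.
For Cobb-Douglas, s_gold equals capital's share: s_gold = 0.23.
Maximizing c = f(k) − (n+g+δ)·k gives f'(k) = n+g+δ, i.e. 0.23·k^(0.23−1) = 0.134, so k_gold = (0.23/0.134)^(1/0.77) ≈ 2.0170.
y_gold = 2.0170^0.23 ≈ 1.1751; c_gold = (1−0.23)·y_gold ≈ 0.9048.

(a) s_gold = 0.2300; (b) c_gold ≈ 0.9048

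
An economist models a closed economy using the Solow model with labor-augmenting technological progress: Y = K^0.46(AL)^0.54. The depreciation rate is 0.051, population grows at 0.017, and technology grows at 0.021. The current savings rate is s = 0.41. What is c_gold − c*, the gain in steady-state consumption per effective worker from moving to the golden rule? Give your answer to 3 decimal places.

Δc ≈ 0.021

Break-even investment rate: n + g + δ = 0.017 + 0.021 + 0.051 = 0.089.
Current steady state (s = 0.41): k* = (0.41/0.089)^(1/0.54) ≈ 16.9242, y* = 16.9242^0.46 ≈ 3.6738, c* = (1−0.41)·3.6738 ≈ 2.1675.
Maximizing c = f(k) − (n+g+δ)·k gives f'(k) = n+g+δ, i.e. 0.46·k^(0.46−1) = 0.089, so k_gold = (0.46/0.089)^(1/0.54) ≈ 20.9436.
y_gold = 20.9436^0.46 ≈ 4.0521, c_gold = y_gold − 0.089·k_gold ≈ 2.1882.
Gain: Δc = 2.1882 − 2.1675 ≈ 0.0206.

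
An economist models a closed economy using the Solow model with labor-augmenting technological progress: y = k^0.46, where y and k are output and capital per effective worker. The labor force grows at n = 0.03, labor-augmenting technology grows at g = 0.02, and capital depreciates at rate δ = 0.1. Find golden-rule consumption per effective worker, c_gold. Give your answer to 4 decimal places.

Capital per effective worker breaks even when investment replaces (n + g + δ)·k; here n + g + δ = 0.15.
Maximizing c = f(k) − (n+g+δ)·k gives f'(k) = n+g+δ, i.e. 0.46·k^(0.46−1) = 0.15, so k_gold = (0.46/0.15)^(1/0.54) ≈ 7.9659.
y_gold = 7.9659^0.46 ≈ 2.5976.
c_gold = y_gold − (n+g+δ)·k_gold = 2.5976 − 0.15·7.9659 ≈ 1.4027.

c_gold ≈ 1.4027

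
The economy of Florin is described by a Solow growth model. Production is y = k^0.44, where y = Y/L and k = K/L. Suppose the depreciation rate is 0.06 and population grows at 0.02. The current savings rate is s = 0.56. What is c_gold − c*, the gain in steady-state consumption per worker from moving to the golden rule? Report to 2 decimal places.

n + δ = 0.02 + 0.06 = 0.08.
Current steady state (s = 0.56): k* = (0.56/0.08)^(1/0.56) ≈ 32.2926, y* = 32.2926^0.44 ≈ 4.6132, c* = (1−0.56)·4.6132 ≈ 2.0298.
Maximizing c = f(k) − (n+δ)·k gives f'(k) = n+δ, i.e. 0.44·k^(0.44−1) = 0.08, so k_gold = (0.44/0.08)^(1/0.56) ≈ 20.9931.
y_gold = 20.9931^0.44 ≈ 3.8169, c_gold = y_gold − 0.08·k_gold ≈ 2.1375.
Gain: Δc = 2.1375 − 2.0298 ≈ 0.1077.

Δc ≈ 0.11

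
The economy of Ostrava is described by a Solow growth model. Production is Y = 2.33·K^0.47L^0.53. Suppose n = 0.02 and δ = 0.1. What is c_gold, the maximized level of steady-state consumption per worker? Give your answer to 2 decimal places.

n + δ = 0.02 + 0.1 = 0.12.
At the golden rule the marginal product of capital equals n+δ: 0.47·2.33·k^(0.47−1) = 0.12. Solving, k_gold = (0.47·2.33/0.12)^(1/0.53) ≈ 64.8388.
y_gold = 2.33·64.8388^0.47 ≈ 16.5546.
c_gold = y_gold − (n+δ)·k_gold = 16.5546 − 0.12·64.8388 ≈ 8.7739.

c_gold ≈ 8.77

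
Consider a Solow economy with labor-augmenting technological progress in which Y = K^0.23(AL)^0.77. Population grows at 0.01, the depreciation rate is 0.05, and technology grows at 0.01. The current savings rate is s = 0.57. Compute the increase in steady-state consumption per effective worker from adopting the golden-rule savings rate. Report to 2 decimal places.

The effective depreciation rate is n + g + δ = 0.01 + 0.01 + 0.05 = 0.07.
Current steady state (s = 0.57): k* = (0.57/0.07)^(1/0.77) ≈ 15.2345, y* = 15.2345^0.23 ≈ 1.8709, c* = (1−0.57)·1.8709 ≈ 0.8045.
Golden rule sets MPK = n+g+δ: 0.23·k^(0.23−1) = 0.07, so k_gold = (0.23/0.07)^(1/0.77) ≈ 4.6876.
y_gold = 4.6876^0.23 ≈ 1.4267, c_gold = y_gold − 0.07·k_gold ≈ 1.0985.
Gain: Δc = 1.0985 − 0.8045 ≈ 0.2940.

Δc ≈ 0.29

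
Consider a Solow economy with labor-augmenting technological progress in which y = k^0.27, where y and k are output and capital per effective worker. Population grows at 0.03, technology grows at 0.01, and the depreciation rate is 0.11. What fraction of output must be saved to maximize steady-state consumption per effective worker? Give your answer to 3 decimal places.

s_gold = 0.270

The effective depreciation rate is n + g + δ = 0.03 + 0.01 + 0.11 = 0.15.
At the golden rule MPK = n+g+δ, and in any Cobb-Douglas steady state s = (n+g+δ)·k/y = MPK·k/y = capital's share 0.27.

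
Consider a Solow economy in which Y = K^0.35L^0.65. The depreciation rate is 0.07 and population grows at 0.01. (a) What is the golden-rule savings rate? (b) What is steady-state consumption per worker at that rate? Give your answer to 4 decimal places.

The effective depreciation rate is n + δ = 0.01 + 0.07 = 0.08.
For Cobb-Douglas, s_gold equals capital's share: s_gold = 0.35.
Golden rule sets MPK = n+δ: 0.35·k^(0.35−1) = 0.08, so k_gold = (0.35/0.08)^(1/0.65) ≈ 9.6855.
y_gold = 9.6855^0.35 ≈ 2.2138; c_gold = (1−0.35)·y_gold ≈ 1.4390.

(a) s_gold = 0.3500; (b) c_gold ≈ 1.4390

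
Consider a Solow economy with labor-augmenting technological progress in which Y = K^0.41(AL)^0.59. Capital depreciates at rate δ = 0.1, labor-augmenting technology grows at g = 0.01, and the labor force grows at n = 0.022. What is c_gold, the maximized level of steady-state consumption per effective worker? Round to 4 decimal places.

c_gold ≈ 1.2969

Break-even investment rate: n + g + δ = 0.022 + 0.01 + 0.1 = 0.132.
Golden rule sets MPK = n+g+δ: 0.41·k^(0.41−1) = 0.132, so k_gold = (0.41/0.132)^(1/0.59) ≈ 6.8274.
y_gold = 6.8274^0.41 ≈ 2.1981.
c_gold = y_gold − (n+g+δ)·k_gold = 2.1981 − 0.132·6.8274 ≈ 1.2969.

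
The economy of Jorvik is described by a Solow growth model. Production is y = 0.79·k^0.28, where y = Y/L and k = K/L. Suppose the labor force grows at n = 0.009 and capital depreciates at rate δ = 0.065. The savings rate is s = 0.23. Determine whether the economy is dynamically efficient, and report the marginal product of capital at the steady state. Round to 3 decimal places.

Capital per worker breaks even when investment replaces (n + δ)·k; here n + δ = 0.074.
Steady-state k*: s·A·k^0.28 = 0.074·k gives k* = (0.23·0.79/0.074)^(1/0.72) ≈ 3.4821.
MPK = 0.28·0.79·3.4821^(-0.72) ≈ 0.0901.
MPK > n+δ = 0.074, so the economy is dynamically efficient (under-saving).

dynamically efficient; MPK ≈ 0.090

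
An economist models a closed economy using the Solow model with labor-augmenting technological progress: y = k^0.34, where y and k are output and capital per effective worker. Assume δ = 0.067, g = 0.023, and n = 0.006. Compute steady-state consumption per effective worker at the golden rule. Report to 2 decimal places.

c_gold ≈ 1.27

The effective depreciation rate is n + g + δ = 0.006 + 0.023 + 0.067 = 0.096.
Maximizing c = f(k) − (n+g+δ)·k gives f'(k) = n+g+δ, i.e. 0.34·k^(0.34−1) = 0.096, so k_gold = (0.34/0.096)^(1/0.66) ≈ 6.7941.
y_gold = 6.7941^0.34 ≈ 1.9183.
c_gold = y_gold − (n+g+δ)·k_gold = 1.9183 − 0.096·6.7941 ≈ 1.2661.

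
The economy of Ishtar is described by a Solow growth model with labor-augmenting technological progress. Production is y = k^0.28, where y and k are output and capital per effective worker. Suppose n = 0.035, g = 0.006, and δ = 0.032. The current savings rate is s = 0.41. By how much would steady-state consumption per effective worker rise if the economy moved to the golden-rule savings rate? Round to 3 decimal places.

Δc ≈ 0.060

The effective depreciation rate is n + g + δ = 0.035 + 0.006 + 0.032 = 0.073.
Current steady state (s = 0.41): k* = (0.41/0.073)^(1/0.72) ≈ 10.9880, y* = 10.9880^0.28 ≈ 1.9564, c* = (1−0.41)·1.9564 ≈ 1.1543.
Golden rule sets MPK = n+g+δ: 0.28·k^(0.28−1) = 0.073, so k_gold = (0.28/0.073)^(1/0.72) ≈ 6.4697.
y_gold = 6.4697^0.28 ≈ 1.6867, c_gold = y_gold − 0.073·k_gold ≈ 1.2144.
Gain: Δc = 1.2144 − 1.1543 ≈ 0.0602.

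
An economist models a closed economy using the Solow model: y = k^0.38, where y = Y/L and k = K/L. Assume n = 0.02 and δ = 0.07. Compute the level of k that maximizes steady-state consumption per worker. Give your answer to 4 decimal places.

The effective depreciation rate is n + δ = 0.02 + 0.07 = 0.09.
Setting f'(k) = n+δ gives 0.38·k^(0.38−1) = 0.09, hence k_gold = (0.38/0.09)^(1/0.62) ≈ 10.2079.

k_gold ≈ 10.2079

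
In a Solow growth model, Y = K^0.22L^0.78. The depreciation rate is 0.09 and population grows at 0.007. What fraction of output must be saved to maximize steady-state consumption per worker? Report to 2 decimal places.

s_gold = 0.22

The effective depreciation rate is n + δ = 0.007 + 0.09 = 0.097.
At the golden rule MPK = n+δ, and in any Cobb-Douglas steady state s = (n+δ)·k/y = MPK·k/y = capital's share 0.22.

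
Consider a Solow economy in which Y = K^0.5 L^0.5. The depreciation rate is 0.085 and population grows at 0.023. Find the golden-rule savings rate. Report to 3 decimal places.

s_gold = 0.500

Break-even investment rate: n + δ = 0.023 + 0.085 = 0.108.
At the golden rule MPK = n+δ, and in any Cobb-Douglas steady state s = (n+δ)·k/y = MPK·k/y = capital's share 0.5.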